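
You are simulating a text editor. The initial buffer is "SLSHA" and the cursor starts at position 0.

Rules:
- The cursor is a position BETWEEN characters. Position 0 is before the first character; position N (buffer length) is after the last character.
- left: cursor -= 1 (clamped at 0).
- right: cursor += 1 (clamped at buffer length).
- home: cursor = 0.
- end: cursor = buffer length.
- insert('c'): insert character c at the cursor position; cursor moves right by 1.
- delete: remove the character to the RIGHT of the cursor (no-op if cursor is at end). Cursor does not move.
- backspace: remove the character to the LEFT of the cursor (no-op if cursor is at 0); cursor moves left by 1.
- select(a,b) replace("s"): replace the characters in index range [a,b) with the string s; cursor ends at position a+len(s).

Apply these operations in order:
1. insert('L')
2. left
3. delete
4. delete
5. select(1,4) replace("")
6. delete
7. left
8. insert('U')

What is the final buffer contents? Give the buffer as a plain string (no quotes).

After op 1 (insert('L')): buf='LSLSHA' cursor=1
After op 2 (left): buf='LSLSHA' cursor=0
After op 3 (delete): buf='SLSHA' cursor=0
After op 4 (delete): buf='LSHA' cursor=0
After op 5 (select(1,4) replace("")): buf='L' cursor=1
After op 6 (delete): buf='L' cursor=1
After op 7 (left): buf='L' cursor=0
After op 8 (insert('U')): buf='UL' cursor=1

Answer: UL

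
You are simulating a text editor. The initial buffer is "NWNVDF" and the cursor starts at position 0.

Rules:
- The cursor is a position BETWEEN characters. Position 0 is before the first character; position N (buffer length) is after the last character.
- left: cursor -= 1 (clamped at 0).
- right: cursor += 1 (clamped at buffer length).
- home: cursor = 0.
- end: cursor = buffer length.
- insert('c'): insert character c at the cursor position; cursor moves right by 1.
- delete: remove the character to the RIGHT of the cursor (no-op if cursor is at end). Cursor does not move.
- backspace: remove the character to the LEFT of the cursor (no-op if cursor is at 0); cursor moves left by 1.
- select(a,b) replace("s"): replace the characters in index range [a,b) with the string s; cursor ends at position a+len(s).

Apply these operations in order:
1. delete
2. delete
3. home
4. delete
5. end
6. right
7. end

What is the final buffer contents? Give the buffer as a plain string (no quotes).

After op 1 (delete): buf='WNVDF' cursor=0
After op 2 (delete): buf='NVDF' cursor=0
After op 3 (home): buf='NVDF' cursor=0
After op 4 (delete): buf='VDF' cursor=0
After op 5 (end): buf='VDF' cursor=3
After op 6 (right): buf='VDF' cursor=3
After op 7 (end): buf='VDF' cursor=3

Answer: VDF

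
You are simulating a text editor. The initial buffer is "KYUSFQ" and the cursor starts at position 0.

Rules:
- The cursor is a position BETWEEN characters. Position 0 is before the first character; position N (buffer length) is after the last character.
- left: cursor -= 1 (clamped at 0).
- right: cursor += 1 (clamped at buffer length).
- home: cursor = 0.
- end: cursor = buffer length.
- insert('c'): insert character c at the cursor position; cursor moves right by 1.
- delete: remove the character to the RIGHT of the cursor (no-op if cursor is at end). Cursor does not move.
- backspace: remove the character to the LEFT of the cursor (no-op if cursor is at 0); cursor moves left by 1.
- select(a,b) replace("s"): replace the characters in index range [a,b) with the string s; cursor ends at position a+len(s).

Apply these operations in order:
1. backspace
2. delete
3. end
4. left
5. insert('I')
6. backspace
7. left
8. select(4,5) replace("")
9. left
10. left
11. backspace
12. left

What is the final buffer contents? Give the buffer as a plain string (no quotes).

Answer: YSF

Derivation:
After op 1 (backspace): buf='KYUSFQ' cursor=0
After op 2 (delete): buf='YUSFQ' cursor=0
After op 3 (end): buf='YUSFQ' cursor=5
After op 4 (left): buf='YUSFQ' cursor=4
After op 5 (insert('I')): buf='YUSFIQ' cursor=5
After op 6 (backspace): buf='YUSFQ' cursor=4
After op 7 (left): buf='YUSFQ' cursor=3
After op 8 (select(4,5) replace("")): buf='YUSF' cursor=4
After op 9 (left): buf='YUSF' cursor=3
After op 10 (left): buf='YUSF' cursor=2
After op 11 (backspace): buf='YSF' cursor=1
After op 12 (left): buf='YSF' cursor=0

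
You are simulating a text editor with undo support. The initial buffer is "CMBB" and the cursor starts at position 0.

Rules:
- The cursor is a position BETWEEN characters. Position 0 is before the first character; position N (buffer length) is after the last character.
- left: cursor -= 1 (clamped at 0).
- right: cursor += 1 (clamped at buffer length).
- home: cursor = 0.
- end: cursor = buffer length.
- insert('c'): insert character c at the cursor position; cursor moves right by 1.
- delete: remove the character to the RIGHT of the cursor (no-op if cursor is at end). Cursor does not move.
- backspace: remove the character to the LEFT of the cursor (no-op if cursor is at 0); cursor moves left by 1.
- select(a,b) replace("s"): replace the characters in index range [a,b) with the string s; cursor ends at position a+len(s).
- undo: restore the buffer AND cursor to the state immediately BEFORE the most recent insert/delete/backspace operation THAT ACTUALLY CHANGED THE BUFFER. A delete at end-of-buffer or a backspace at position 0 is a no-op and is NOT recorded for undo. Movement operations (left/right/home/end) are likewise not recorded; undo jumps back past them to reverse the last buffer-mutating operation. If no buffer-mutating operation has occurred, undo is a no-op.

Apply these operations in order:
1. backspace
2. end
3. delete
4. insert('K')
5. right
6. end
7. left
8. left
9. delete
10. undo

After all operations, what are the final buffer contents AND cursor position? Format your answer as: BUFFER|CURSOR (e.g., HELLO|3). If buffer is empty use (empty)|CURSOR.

Answer: CMBBK|3

Derivation:
After op 1 (backspace): buf='CMBB' cursor=0
After op 2 (end): buf='CMBB' cursor=4
After op 3 (delete): buf='CMBB' cursor=4
After op 4 (insert('K')): buf='CMBBK' cursor=5
After op 5 (right): buf='CMBBK' cursor=5
After op 6 (end): buf='CMBBK' cursor=5
After op 7 (left): buf='CMBBK' cursor=4
After op 8 (left): buf='CMBBK' cursor=3
After op 9 (delete): buf='CMBK' cursor=3
After op 10 (undo): buf='CMBBK' cursor=3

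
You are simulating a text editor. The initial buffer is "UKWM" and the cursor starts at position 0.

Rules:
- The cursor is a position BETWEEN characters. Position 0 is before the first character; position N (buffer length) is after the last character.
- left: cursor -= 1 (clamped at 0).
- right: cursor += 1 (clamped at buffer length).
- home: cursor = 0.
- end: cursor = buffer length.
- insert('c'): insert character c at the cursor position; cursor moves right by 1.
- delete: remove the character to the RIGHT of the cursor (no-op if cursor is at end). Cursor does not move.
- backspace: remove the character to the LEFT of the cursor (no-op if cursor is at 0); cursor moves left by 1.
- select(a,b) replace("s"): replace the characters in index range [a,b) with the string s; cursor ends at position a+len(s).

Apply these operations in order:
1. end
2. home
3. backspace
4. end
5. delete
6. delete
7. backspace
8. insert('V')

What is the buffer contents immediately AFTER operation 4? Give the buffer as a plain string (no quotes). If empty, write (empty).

After op 1 (end): buf='UKWM' cursor=4
After op 2 (home): buf='UKWM' cursor=0
After op 3 (backspace): buf='UKWM' cursor=0
After op 4 (end): buf='UKWM' cursor=4

Answer: UKWM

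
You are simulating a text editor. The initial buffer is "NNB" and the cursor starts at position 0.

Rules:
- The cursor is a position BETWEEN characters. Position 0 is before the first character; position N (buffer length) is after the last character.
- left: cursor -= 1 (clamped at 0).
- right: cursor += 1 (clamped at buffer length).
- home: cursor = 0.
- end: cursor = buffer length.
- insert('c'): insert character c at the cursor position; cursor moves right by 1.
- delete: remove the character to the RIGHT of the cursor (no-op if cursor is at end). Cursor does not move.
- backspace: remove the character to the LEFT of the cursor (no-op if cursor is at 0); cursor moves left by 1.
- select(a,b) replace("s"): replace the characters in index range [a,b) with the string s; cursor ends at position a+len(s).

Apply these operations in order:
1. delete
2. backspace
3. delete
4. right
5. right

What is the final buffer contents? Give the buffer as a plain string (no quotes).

After op 1 (delete): buf='NB' cursor=0
After op 2 (backspace): buf='NB' cursor=0
After op 3 (delete): buf='B' cursor=0
After op 4 (right): buf='B' cursor=1
After op 5 (right): buf='B' cursor=1

Answer: B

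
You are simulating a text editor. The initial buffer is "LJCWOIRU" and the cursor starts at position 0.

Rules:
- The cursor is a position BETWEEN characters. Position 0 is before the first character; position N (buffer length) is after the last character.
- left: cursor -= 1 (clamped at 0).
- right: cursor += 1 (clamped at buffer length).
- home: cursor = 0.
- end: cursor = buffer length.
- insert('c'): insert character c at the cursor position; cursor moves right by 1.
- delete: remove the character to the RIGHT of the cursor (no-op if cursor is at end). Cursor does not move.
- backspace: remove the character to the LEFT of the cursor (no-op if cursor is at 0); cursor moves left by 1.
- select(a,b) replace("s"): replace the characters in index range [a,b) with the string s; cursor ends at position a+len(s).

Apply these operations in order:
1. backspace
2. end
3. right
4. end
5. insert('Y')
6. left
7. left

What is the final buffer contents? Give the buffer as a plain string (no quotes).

After op 1 (backspace): buf='LJCWOIRU' cursor=0
After op 2 (end): buf='LJCWOIRU' cursor=8
After op 3 (right): buf='LJCWOIRU' cursor=8
After op 4 (end): buf='LJCWOIRU' cursor=8
After op 5 (insert('Y')): buf='LJCWOIRUY' cursor=9
After op 6 (left): buf='LJCWOIRUY' cursor=8
After op 7 (left): buf='LJCWOIRUY' cursor=7

Answer: LJCWOIRUY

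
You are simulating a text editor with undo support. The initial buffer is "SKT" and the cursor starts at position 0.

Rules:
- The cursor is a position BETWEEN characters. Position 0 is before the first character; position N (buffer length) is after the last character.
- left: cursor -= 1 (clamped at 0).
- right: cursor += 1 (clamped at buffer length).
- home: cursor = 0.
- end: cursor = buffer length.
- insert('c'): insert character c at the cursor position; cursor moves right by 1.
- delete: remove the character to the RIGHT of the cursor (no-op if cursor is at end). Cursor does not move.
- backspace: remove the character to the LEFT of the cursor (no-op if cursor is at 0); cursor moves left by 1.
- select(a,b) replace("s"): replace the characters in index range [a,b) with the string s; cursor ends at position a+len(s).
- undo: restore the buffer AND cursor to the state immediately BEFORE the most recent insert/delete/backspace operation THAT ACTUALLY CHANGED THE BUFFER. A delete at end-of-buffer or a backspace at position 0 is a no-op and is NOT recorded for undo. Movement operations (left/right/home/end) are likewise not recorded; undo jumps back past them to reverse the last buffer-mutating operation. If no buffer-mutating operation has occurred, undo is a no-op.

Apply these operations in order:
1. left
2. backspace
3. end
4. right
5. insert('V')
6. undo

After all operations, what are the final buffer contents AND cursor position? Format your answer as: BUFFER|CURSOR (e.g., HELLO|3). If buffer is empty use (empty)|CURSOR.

After op 1 (left): buf='SKT' cursor=0
After op 2 (backspace): buf='SKT' cursor=0
After op 3 (end): buf='SKT' cursor=3
After op 4 (right): buf='SKT' cursor=3
After op 5 (insert('V')): buf='SKTV' cursor=4
After op 6 (undo): buf='SKT' cursor=3

Answer: SKT|3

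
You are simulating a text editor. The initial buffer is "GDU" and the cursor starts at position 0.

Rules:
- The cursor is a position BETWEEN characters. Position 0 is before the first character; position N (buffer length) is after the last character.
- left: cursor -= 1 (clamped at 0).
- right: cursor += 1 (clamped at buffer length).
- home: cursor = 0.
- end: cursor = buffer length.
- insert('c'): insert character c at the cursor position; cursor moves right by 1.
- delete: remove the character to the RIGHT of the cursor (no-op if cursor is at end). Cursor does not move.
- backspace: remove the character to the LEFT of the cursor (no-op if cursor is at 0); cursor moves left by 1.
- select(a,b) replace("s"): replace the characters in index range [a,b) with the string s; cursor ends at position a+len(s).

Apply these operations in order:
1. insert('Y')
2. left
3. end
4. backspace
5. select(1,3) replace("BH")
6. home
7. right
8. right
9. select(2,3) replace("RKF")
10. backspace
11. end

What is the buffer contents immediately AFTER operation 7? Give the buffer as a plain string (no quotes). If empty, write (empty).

Answer: YBH

Derivation:
After op 1 (insert('Y')): buf='YGDU' cursor=1
After op 2 (left): buf='YGDU' cursor=0
After op 3 (end): buf='YGDU' cursor=4
After op 4 (backspace): buf='YGD' cursor=3
After op 5 (select(1,3) replace("BH")): buf='YBH' cursor=3
After op 6 (home): buf='YBH' cursor=0
After op 7 (right): buf='YBH' cursor=1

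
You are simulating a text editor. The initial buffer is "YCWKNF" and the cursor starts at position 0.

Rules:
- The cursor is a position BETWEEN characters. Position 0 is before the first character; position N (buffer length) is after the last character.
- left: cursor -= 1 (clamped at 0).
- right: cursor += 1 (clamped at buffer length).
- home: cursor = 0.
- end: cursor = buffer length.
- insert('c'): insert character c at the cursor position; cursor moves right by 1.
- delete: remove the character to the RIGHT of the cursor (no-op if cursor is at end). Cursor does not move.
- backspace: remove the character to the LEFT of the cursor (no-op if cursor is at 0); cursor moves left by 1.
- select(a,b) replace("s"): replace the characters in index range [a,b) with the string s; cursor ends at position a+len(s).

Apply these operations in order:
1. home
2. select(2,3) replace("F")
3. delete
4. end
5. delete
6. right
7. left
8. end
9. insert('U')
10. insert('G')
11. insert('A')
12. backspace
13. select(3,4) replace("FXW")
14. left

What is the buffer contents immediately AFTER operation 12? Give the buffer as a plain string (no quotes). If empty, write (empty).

Answer: YCFNFUG

Derivation:
After op 1 (home): buf='YCWKNF' cursor=0
After op 2 (select(2,3) replace("F")): buf='YCFKNF' cursor=3
After op 3 (delete): buf='YCFNF' cursor=3
After op 4 (end): buf='YCFNF' cursor=5
After op 5 (delete): buf='YCFNF' cursor=5
After op 6 (right): buf='YCFNF' cursor=5
After op 7 (left): buf='YCFNF' cursor=4
After op 8 (end): buf='YCFNF' cursor=5
After op 9 (insert('U')): buf='YCFNFU' cursor=6
After op 10 (insert('G')): buf='YCFNFUG' cursor=7
After op 11 (insert('A')): buf='YCFNFUGA' cursor=8
After op 12 (backspace): buf='YCFNFUG' cursor=7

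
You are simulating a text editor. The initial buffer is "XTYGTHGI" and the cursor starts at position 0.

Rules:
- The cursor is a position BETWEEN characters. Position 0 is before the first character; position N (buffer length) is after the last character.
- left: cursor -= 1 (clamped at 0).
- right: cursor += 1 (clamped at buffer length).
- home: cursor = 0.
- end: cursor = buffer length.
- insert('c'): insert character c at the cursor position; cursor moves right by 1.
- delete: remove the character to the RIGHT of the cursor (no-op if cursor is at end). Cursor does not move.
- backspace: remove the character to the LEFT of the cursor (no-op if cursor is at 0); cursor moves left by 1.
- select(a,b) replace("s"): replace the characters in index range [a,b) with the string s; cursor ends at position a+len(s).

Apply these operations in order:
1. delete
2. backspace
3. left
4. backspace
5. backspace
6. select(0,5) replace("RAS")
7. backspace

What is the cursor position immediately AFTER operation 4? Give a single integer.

After op 1 (delete): buf='TYGTHGI' cursor=0
After op 2 (backspace): buf='TYGTHGI' cursor=0
After op 3 (left): buf='TYGTHGI' cursor=0
After op 4 (backspace): buf='TYGTHGI' cursor=0

Answer: 0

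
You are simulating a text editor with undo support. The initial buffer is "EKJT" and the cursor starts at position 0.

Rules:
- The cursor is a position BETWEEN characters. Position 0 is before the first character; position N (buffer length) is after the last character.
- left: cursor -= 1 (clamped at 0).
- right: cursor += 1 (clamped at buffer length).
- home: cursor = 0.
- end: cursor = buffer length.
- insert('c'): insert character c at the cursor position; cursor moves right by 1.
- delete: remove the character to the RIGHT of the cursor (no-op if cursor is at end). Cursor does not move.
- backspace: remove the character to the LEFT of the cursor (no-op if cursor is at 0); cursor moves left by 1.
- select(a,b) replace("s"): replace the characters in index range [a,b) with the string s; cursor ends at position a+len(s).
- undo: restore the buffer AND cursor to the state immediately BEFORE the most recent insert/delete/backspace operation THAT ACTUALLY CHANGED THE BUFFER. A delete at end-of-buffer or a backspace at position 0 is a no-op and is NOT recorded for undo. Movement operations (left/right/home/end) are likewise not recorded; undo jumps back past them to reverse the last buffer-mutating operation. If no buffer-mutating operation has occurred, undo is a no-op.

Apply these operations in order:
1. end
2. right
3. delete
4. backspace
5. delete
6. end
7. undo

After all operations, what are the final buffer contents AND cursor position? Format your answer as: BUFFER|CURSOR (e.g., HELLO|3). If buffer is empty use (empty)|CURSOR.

Answer: EKJT|4

Derivation:
After op 1 (end): buf='EKJT' cursor=4
After op 2 (right): buf='EKJT' cursor=4
After op 3 (delete): buf='EKJT' cursor=4
After op 4 (backspace): buf='EKJ' cursor=3
After op 5 (delete): buf='EKJ' cursor=3
After op 6 (end): buf='EKJ' cursor=3
After op 7 (undo): buf='EKJT' cursor=4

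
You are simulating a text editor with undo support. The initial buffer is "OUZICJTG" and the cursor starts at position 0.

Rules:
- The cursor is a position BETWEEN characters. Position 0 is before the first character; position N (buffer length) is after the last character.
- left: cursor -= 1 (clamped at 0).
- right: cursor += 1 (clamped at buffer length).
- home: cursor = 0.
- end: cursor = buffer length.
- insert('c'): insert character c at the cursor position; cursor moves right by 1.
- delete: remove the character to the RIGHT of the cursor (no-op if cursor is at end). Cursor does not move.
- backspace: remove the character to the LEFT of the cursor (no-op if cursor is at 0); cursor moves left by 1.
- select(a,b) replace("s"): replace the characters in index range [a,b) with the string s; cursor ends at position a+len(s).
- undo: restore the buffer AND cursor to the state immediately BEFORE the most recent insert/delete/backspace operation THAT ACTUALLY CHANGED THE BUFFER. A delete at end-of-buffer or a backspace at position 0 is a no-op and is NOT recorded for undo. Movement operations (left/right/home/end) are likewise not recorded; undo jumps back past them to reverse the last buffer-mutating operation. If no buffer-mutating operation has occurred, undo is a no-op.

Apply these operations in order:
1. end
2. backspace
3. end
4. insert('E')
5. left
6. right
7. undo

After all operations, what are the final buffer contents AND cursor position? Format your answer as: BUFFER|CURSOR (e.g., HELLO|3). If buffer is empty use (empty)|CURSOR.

Answer: OUZICJT|7

Derivation:
After op 1 (end): buf='OUZICJTG' cursor=8
After op 2 (backspace): buf='OUZICJT' cursor=7
After op 3 (end): buf='OUZICJT' cursor=7
After op 4 (insert('E')): buf='OUZICJTE' cursor=8
After op 5 (left): buf='OUZICJTE' cursor=7
After op 6 (right): buf='OUZICJTE' cursor=8
After op 7 (undo): buf='OUZICJT' cursor=7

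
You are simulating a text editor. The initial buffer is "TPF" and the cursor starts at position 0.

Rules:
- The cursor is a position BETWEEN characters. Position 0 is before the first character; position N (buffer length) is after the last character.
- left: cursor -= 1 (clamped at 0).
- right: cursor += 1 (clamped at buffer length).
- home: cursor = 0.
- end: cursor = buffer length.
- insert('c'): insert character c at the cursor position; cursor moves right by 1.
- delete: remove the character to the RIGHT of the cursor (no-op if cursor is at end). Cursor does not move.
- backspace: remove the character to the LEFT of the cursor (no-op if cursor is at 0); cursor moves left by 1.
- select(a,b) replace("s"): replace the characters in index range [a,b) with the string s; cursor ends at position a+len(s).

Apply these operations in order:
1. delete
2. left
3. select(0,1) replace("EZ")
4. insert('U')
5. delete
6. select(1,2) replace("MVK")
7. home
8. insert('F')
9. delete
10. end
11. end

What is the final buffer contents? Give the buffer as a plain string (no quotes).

Answer: FMVKU

Derivation:
After op 1 (delete): buf='PF' cursor=0
After op 2 (left): buf='PF' cursor=0
After op 3 (select(0,1) replace("EZ")): buf='EZF' cursor=2
After op 4 (insert('U')): buf='EZUF' cursor=3
After op 5 (delete): buf='EZU' cursor=3
After op 6 (select(1,2) replace("MVK")): buf='EMVKU' cursor=4
After op 7 (home): buf='EMVKU' cursor=0
After op 8 (insert('F')): buf='FEMVKU' cursor=1
After op 9 (delete): buf='FMVKU' cursor=1
After op 10 (end): buf='FMVKU' cursor=5
After op 11 (end): buf='FMVKU' cursor=5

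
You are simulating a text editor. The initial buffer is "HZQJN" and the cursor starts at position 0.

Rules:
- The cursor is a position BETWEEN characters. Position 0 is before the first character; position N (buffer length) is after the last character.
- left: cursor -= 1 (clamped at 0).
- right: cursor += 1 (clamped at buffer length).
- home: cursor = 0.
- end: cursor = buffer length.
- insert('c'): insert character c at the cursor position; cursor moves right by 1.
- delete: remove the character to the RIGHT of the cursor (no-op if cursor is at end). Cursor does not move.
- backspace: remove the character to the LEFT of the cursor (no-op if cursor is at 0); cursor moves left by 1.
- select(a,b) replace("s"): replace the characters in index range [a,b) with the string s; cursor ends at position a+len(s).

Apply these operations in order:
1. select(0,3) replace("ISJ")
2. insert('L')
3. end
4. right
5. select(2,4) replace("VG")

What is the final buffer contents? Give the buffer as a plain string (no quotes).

After op 1 (select(0,3) replace("ISJ")): buf='ISJJN' cursor=3
After op 2 (insert('L')): buf='ISJLJN' cursor=4
After op 3 (end): buf='ISJLJN' cursor=6
After op 4 (right): buf='ISJLJN' cursor=6
After op 5 (select(2,4) replace("VG")): buf='ISVGJN' cursor=4

Answer: ISVGJN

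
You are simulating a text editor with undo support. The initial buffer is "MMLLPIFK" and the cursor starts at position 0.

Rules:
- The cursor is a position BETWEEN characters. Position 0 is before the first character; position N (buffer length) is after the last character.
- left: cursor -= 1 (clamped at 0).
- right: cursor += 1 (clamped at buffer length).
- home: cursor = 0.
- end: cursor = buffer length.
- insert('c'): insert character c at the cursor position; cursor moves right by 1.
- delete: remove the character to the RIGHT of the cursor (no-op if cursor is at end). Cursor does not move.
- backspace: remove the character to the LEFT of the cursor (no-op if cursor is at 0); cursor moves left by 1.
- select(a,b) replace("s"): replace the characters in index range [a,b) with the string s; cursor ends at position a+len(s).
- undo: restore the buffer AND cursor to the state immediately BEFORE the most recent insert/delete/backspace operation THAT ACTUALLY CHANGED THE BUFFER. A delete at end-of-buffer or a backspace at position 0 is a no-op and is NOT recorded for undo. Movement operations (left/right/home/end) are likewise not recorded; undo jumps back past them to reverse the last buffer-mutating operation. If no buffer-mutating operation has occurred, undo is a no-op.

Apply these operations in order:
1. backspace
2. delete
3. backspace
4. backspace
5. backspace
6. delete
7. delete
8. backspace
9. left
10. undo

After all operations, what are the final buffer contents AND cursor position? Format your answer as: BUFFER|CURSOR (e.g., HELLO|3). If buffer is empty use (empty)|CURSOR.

Answer: LLPIFK|0

Derivation:
After op 1 (backspace): buf='MMLLPIFK' cursor=0
After op 2 (delete): buf='MLLPIFK' cursor=0
After op 3 (backspace): buf='MLLPIFK' cursor=0
After op 4 (backspace): buf='MLLPIFK' cursor=0
After op 5 (backspace): buf='MLLPIFK' cursor=0
After op 6 (delete): buf='LLPIFK' cursor=0
After op 7 (delete): buf='LPIFK' cursor=0
After op 8 (backspace): buf='LPIFK' cursor=0
After op 9 (left): buf='LPIFK' cursor=0
After op 10 (undo): buf='LLPIFK' cursor=0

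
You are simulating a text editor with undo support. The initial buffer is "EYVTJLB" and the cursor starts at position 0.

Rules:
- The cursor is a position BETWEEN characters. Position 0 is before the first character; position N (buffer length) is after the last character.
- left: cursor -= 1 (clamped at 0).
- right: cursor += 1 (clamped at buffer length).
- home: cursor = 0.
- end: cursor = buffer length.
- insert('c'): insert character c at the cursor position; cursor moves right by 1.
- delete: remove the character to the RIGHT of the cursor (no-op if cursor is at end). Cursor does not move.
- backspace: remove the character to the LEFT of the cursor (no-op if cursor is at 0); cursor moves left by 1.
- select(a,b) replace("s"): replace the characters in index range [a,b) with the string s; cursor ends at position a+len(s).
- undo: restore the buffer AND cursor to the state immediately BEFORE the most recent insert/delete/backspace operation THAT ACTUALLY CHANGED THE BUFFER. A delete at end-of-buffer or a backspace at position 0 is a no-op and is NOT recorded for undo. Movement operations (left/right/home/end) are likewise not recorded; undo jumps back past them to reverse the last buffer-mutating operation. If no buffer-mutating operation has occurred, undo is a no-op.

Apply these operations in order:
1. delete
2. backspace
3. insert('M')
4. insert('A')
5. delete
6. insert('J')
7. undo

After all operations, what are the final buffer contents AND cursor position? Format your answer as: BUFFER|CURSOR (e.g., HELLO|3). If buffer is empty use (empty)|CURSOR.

Answer: MAVTJLB|2

Derivation:
After op 1 (delete): buf='YVTJLB' cursor=0
After op 2 (backspace): buf='YVTJLB' cursor=0
After op 3 (insert('M')): buf='MYVTJLB' cursor=1
After op 4 (insert('A')): buf='MAYVTJLB' cursor=2
After op 5 (delete): buf='MAVTJLB' cursor=2
After op 6 (insert('J')): buf='MAJVTJLB' cursor=3
After op 7 (undo): buf='MAVTJLB' cursor=2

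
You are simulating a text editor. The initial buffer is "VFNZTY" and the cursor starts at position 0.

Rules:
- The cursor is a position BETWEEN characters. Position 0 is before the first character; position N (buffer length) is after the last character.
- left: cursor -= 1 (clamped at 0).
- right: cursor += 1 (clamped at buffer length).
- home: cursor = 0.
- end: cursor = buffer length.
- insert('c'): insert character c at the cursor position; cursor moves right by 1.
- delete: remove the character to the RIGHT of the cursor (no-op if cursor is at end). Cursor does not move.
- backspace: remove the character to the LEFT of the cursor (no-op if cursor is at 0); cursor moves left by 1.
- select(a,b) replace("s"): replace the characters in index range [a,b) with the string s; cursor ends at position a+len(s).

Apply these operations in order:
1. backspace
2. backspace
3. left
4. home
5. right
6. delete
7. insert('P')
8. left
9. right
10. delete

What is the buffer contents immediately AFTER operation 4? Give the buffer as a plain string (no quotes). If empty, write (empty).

Answer: VFNZTY

Derivation:
After op 1 (backspace): buf='VFNZTY' cursor=0
After op 2 (backspace): buf='VFNZTY' cursor=0
After op 3 (left): buf='VFNZTY' cursor=0
After op 4 (home): buf='VFNZTY' cursor=0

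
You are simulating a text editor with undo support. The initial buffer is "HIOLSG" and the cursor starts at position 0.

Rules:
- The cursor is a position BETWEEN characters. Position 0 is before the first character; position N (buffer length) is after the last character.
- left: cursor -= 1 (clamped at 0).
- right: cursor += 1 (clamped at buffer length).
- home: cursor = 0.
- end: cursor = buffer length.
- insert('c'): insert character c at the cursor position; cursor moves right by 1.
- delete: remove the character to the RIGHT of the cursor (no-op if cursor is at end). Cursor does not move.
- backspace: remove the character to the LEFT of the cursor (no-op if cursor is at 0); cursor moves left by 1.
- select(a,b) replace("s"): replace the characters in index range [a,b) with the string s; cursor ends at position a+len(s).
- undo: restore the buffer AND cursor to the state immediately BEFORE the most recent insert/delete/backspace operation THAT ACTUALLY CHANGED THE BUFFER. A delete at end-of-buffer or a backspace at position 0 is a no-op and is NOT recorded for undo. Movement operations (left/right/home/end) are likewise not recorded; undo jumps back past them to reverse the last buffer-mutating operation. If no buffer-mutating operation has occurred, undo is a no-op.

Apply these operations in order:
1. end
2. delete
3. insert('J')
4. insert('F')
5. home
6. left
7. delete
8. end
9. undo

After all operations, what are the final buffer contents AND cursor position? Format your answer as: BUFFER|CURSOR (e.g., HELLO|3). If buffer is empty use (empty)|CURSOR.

Answer: HIOLSGJF|0

Derivation:
After op 1 (end): buf='HIOLSG' cursor=6
After op 2 (delete): buf='HIOLSG' cursor=6
After op 3 (insert('J')): buf='HIOLSGJ' cursor=7
After op 4 (insert('F')): buf='HIOLSGJF' cursor=8
After op 5 (home): buf='HIOLSGJF' cursor=0
After op 6 (left): buf='HIOLSGJF' cursor=0
After op 7 (delete): buf='IOLSGJF' cursor=0
After op 8 (end): buf='IOLSGJF' cursor=7
After op 9 (undo): buf='HIOLSGJF' cursor=0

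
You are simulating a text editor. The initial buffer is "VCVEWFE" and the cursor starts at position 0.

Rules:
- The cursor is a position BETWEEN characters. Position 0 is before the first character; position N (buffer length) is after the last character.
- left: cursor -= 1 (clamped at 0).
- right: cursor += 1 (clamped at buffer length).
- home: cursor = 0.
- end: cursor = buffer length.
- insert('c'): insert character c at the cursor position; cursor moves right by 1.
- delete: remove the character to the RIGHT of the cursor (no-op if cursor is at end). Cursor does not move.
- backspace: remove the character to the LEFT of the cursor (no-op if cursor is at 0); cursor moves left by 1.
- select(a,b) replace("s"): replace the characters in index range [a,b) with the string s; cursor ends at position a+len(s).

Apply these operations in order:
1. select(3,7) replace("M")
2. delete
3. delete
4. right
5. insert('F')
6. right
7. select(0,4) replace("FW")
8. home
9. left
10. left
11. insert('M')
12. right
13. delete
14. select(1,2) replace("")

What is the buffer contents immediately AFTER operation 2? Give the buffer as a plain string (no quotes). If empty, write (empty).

After op 1 (select(3,7) replace("M")): buf='VCVM' cursor=4
After op 2 (delete): buf='VCVM' cursor=4

Answer: VCVM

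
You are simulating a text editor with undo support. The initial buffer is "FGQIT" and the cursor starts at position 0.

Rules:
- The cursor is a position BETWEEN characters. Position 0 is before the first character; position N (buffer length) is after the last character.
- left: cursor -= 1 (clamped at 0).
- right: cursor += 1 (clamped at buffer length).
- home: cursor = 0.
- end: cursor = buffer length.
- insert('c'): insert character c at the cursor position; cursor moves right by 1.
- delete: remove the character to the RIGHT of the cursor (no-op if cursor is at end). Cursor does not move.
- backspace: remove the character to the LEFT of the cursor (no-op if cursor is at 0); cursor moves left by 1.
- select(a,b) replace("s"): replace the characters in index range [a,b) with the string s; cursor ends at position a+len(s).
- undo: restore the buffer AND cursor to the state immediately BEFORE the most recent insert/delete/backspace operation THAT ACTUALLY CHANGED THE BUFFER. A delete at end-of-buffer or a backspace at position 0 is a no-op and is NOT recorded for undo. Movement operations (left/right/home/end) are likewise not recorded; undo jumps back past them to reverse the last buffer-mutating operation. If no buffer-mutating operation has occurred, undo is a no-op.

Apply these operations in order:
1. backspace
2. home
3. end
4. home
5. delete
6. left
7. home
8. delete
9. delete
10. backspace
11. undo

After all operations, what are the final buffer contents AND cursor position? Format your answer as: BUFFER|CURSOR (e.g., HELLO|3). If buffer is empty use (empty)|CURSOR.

Answer: QIT|0

Derivation:
After op 1 (backspace): buf='FGQIT' cursor=0
After op 2 (home): buf='FGQIT' cursor=0
After op 3 (end): buf='FGQIT' cursor=5
After op 4 (home): buf='FGQIT' cursor=0
After op 5 (delete): buf='GQIT' cursor=0
After op 6 (left): buf='GQIT' cursor=0
After op 7 (home): buf='GQIT' cursor=0
After op 8 (delete): buf='QIT' cursor=0
After op 9 (delete): buf='IT' cursor=0
After op 10 (backspace): buf='IT' cursor=0
After op 11 (undo): buf='QIT' cursor=0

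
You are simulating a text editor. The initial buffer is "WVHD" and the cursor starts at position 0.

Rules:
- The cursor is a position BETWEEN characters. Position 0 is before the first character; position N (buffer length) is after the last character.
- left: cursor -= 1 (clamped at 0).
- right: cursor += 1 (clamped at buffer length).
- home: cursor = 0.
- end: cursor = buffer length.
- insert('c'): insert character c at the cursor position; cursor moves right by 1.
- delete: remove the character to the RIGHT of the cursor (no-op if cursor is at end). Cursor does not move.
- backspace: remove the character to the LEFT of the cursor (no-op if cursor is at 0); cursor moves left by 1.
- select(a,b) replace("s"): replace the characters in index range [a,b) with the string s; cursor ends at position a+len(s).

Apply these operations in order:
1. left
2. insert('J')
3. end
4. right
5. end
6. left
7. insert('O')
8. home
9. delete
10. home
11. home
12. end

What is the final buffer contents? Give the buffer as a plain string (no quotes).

After op 1 (left): buf='WVHD' cursor=0
After op 2 (insert('J')): buf='JWVHD' cursor=1
After op 3 (end): buf='JWVHD' cursor=5
After op 4 (right): buf='JWVHD' cursor=5
After op 5 (end): buf='JWVHD' cursor=5
After op 6 (left): buf='JWVHD' cursor=4
After op 7 (insert('O')): buf='JWVHOD' cursor=5
After op 8 (home): buf='JWVHOD' cursor=0
After op 9 (delete): buf='WVHOD' cursor=0
After op 10 (home): buf='WVHOD' cursor=0
After op 11 (home): buf='WVHOD' cursor=0
After op 12 (end): buf='WVHOD' cursor=5

Answer: WVHOD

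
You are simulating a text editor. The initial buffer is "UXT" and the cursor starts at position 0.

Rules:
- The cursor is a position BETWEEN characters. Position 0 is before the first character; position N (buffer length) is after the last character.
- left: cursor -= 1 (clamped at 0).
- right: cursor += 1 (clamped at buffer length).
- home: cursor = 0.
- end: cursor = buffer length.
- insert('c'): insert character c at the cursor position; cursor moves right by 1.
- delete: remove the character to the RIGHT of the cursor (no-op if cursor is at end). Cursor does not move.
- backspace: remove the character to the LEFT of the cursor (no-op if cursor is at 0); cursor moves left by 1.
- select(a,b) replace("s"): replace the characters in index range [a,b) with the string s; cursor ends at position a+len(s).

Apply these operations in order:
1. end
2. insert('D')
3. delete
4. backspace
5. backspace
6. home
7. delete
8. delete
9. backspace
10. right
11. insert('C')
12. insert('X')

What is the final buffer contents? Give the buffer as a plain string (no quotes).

After op 1 (end): buf='UXT' cursor=3
After op 2 (insert('D')): buf='UXTD' cursor=4
After op 3 (delete): buf='UXTD' cursor=4
After op 4 (backspace): buf='UXT' cursor=3
After op 5 (backspace): buf='UX' cursor=2
After op 6 (home): buf='UX' cursor=0
After op 7 (delete): buf='X' cursor=0
After op 8 (delete): buf='(empty)' cursor=0
After op 9 (backspace): buf='(empty)' cursor=0
After op 10 (right): buf='(empty)' cursor=0
After op 11 (insert('C')): buf='C' cursor=1
After op 12 (insert('X')): buf='CX' cursor=2

Answer: CX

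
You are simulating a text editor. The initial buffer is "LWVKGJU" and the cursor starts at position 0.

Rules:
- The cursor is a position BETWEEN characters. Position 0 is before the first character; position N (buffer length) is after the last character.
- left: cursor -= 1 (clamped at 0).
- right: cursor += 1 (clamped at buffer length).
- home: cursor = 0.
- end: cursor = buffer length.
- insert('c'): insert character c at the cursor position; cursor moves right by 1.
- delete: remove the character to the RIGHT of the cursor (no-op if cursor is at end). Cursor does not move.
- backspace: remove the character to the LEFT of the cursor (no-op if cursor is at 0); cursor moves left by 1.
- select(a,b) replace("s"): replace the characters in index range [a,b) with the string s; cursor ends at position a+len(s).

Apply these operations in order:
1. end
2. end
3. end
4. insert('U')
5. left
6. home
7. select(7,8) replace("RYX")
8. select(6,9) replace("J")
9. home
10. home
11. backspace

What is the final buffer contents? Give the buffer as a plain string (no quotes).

After op 1 (end): buf='LWVKGJU' cursor=7
After op 2 (end): buf='LWVKGJU' cursor=7
After op 3 (end): buf='LWVKGJU' cursor=7
After op 4 (insert('U')): buf='LWVKGJUU' cursor=8
After op 5 (left): buf='LWVKGJUU' cursor=7
After op 6 (home): buf='LWVKGJUU' cursor=0
After op 7 (select(7,8) replace("RYX")): buf='LWVKGJURYX' cursor=10
After op 8 (select(6,9) replace("J")): buf='LWVKGJJX' cursor=7
After op 9 (home): buf='LWVKGJJX' cursor=0
After op 10 (home): buf='LWVKGJJX' cursor=0
After op 11 (backspace): buf='LWVKGJJX' cursor=0

Answer: LWVKGJJX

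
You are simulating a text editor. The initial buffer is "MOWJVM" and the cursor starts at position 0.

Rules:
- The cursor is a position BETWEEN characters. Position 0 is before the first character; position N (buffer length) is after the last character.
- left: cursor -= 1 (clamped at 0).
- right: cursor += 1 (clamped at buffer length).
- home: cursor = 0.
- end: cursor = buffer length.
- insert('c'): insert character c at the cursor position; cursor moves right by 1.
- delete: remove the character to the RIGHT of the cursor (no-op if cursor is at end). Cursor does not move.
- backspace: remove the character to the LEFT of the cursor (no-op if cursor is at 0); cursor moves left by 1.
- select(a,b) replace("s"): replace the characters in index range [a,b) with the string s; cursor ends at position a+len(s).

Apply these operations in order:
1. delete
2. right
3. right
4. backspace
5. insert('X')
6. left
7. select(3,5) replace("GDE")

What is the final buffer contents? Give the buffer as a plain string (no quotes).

Answer: OXJGDE

Derivation:
After op 1 (delete): buf='OWJVM' cursor=0
After op 2 (right): buf='OWJVM' cursor=1
After op 3 (right): buf='OWJVM' cursor=2
After op 4 (backspace): buf='OJVM' cursor=1
After op 5 (insert('X')): buf='OXJVM' cursor=2
After op 6 (left): buf='OXJVM' cursor=1
After op 7 (select(3,5) replace("GDE")): buf='OXJGDE' cursor=6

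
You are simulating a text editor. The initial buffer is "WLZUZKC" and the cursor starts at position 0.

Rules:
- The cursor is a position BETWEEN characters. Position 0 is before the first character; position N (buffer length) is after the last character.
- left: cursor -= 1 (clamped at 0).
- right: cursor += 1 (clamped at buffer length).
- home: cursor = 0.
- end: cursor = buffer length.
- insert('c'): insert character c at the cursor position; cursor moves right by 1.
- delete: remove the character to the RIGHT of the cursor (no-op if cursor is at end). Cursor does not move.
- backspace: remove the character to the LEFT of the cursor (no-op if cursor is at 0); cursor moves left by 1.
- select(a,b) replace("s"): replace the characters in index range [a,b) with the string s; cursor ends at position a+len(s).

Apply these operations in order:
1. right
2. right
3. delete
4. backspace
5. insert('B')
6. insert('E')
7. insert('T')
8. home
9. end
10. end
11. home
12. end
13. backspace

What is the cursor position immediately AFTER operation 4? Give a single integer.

After op 1 (right): buf='WLZUZKC' cursor=1
After op 2 (right): buf='WLZUZKC' cursor=2
After op 3 (delete): buf='WLUZKC' cursor=2
After op 4 (backspace): buf='WUZKC' cursor=1

Answer: 1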